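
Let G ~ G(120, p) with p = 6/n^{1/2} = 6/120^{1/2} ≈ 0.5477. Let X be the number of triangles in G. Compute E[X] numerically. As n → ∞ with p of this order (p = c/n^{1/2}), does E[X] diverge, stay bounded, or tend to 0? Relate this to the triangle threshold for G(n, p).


Number of potential triangles: C(120, 3) = 280840.
Each occurs with probability p³ ≈ (0.5477)³ ≈ 1.643168e-01.
By linearity: E[X] = C(120, 3)·p³ ≈ 280840 · 1.643168e-01 ≈ 46146.7209.
Since α = 1/2 < 1, p = c/n^{1/2} ≫ 1/n is above the triangle threshold p ~ 1/n. Asymptotically E[X] ~ (c³/6)·n^{3(1−α)} = (6³/6)·n^{1.5} → ∞; triangles are abundant w.h.p.

E[X] ≈ 46146.7209; in regime p = Θ(1/n^{1/2}) E[X] diverges (above the triangle threshold p ~ 1/n).


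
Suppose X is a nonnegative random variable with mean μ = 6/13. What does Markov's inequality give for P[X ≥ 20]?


μ = E[X] = 6/13, a = 20.
Markov: P[X ≥ 20] ≤ μ/a = (6/13)/20 = 3/130.
Numerically: ≈ 0.023077.
(Since a = 20 > μ = 0.461538, the bound 3/130 is < 1 and informative.)

P[X ≥ 20] ≤ 3/130 ≈ 0.023077.


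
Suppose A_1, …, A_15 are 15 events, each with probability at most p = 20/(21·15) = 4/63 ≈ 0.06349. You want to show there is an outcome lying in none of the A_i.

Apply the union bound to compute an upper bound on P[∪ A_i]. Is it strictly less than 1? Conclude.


Union bound: P[∪_{i=1}^{15} A_i] ≤ Σ_i P[A_i] ≤ 15·p = 15·(4/63) = 20/21.
Numerically: 20/21 ≈ 0.95238.
Is 20/21 < 1? YES.
Since P[∪ A_i] ≤ 20/21 < 1, the complement has P[∩ A_i^c] ≥ 1 − 20/21 = 1/21 > 0, so some outcome avoids every A_i.

15·p = 20/21 ≈ 0.95238; existence CERTIFIED by the union bound.


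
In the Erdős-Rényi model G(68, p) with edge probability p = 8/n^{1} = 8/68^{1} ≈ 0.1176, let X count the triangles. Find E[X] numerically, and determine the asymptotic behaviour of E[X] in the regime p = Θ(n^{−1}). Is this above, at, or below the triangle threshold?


Number of potential triangles: C(68, 3) = 50116.
Each occurs with probability p³ ≈ (0.1176)³ ≈ 1.628333e-03.
By linearity: E[X] = C(68, 3)·p³ ≈ 50116 · 1.628333e-03 ≈ 81.6055.
Here α = 1, so p = 8/n is exactly at the triangle threshold p ~ 1/n. Asymptotically E[X] → c³/6 = 8³/6 = 256/3 ≈ 85.3333, a bounded constant. In this regime the triangle count is asymptotically Poisson(c³/6).

E[X] ≈ 81.6055; in regime p = Θ(1/n^{1}) E[X] stays bounded (at the triangle threshold p ~ 1/n).


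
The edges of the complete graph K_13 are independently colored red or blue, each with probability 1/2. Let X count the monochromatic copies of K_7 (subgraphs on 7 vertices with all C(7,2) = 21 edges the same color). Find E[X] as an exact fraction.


Let X = Σ_S X_S over the C(13, 7) = 1716 subsets S of size 7, where X_S = 1 if the K_7 on S is monochromatic.
For a fixed S, the K_7 on S has C(7, 2) = 21 edges. P[all 21 edges red] = (1/2)^21, and likewise for blue, so P[monochromatic] = 2·(1/2)^21 = 2^{1 − 21} = 1/1048576.
Summing: E[X] = C(13, 7) · 2^{1 − 21} = 1716 · 1/1048576 = 429/262144.
Numerically: E[X] ≈ 0.002.

E[X] = C(13,7)·2^(1−C(7,2)) = 429/262144 ≈ 0.002.


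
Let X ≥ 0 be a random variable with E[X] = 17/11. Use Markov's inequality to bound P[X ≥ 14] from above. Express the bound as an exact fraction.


μ = E[X] = 17/11, a = 14.
Markov: P[X ≥ 14] ≤ μ/a = (17/11)/14 = 17/154.
Numerically: ≈ 0.110.
(Since a = 14 > μ = 1.545, the bound 17/154 is < 1 and informative.)

P[X ≥ 14] ≤ 17/154 ≈ 0.110.


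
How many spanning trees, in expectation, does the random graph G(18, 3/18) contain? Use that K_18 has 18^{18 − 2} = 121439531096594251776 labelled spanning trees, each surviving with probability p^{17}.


K_18 has 18^{18 − 2} = 121439531096594251776 labelled spanning trees.
For each such spanning tree H, let X_H = 1 if all 17 edges of H are present in G. Then P[X_H = 1] = p^{17} = (1/6)^{17} = 1/16926659444736.
By linearity: E[X] = Σ_H E[X_H] = 121439531096594251776 · p^{17} = 121439531096594251776 · 1/16926659444736 = 14348907/2.
Numerically: E[X] ≈ 7.174e+06.

E[X] = 121439531096594251776 · (1/6)^{17} = 14348907/2 ≈ 7.174e+06.


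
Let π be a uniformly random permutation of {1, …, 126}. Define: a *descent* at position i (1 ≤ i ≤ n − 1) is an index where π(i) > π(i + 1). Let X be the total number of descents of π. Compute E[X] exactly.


Write X = Σ X_I over i = 1, …, 125, with X_I the indicator of one descent.
There are 125 indicators.
For each fixed i, the pair (π(i), π(i+1)) is a uniformly random ordered pair of distinct values from {1, …, 126}; by symmetry P[π(i) > π(i+1)] = 1/2.
By linearity: E[X] = 125 · (1/2) = (126 − 1) · (1/2) = 125/2 ≈ 62.50000.

E[X] = 125/2 = 62.50000.


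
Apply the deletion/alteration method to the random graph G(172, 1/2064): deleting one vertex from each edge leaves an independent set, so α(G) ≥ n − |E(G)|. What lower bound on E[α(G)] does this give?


E[|E(G)|] = C(172, 2)·p = 14706 · (1/2064) = 57/8.
E[α(G)] ≥ n − E[|E(G)|] = 172 − 57/8 = 1319/8.
Numerically: ≈ 164.8750.
(This is only a lower bound; the true E[α(G)] may be larger.)

E[α(G)] ≥ 1319/8 ≈ 164.8750.


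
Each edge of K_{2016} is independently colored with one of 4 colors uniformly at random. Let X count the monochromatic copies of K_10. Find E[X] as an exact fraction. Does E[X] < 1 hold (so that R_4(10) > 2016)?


E[X] = C(2016, 10) · 4^{1 − 45} = 298835995845288230309989008 · 4^{−44} = 298835995845288230309989008/309485009821345068724781056.
As a reduced fraction: E[X] = 18677249740330514394374313/19342813113834066795298816 ≈ 0.966.
Is E[X] < 1? YES.
Since E[X] < 1, there exists a 4-coloring of K_{2016} with no monochromatic K_10; hence R_4(10) > 2016.

E[X] = 18677249740330514394374313/19342813113834066795298816 ≈ 0.966; E[X] < 1, so R_4(10) > 2016.


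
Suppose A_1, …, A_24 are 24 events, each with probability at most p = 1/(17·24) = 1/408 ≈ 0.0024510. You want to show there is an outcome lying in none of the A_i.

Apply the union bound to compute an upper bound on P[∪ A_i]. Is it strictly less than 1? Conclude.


Union bound: P[∪_{i=1}^{24} A_i] ≤ Σ_i P[A_i] ≤ 24·p = 24·(1/408) = 1/17.
Numerically: 1/17 ≈ 0.0588235.
Is 1/17 < 1? YES.
Since P[∪ A_i] ≤ 1/17 < 1, the complement has P[∩ A_i^c] ≥ 1 − 1/17 = 16/17 > 0, so some outcome avoids every A_i.

24·p = 1/17 ≈ 0.0588235; existence CERTIFIED by the union bound.


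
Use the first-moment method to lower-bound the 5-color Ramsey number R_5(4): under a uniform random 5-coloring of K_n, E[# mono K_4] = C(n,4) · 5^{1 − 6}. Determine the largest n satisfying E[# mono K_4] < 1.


We need C(n, 4) · 5^{1 − 6} < 1, i.e. C(n, 4) < 5^{6 − 1} = 3125.
Check values of n near the boundary:
  n = 13: C(13, 4) = 715; 715 < 3125? YES
  n = 14: C(14, 4) = 1001; 1001 < 3125? YES
  n = 15: C(15, 4) = 1365; 1365 < 3125? YES
  n = 16: C(16, 4) = 1820; 1820 < 3125? YES
  n = 17: C(17, 4) = 2380; 2380 < 3125? YES
  n = 18: C(18, 4) = 3060; 3060 < 3125? YES
  n = 19: C(19, 4) = 3876; 3876 < 3125? NO
  n = 20: C(20, 4) = 4845; 4845 < 3125? NO
  n = 21: C(21, 4) = 5985; 5985 < 3125? NO
The largest n with C(n, 4) < 3125 is n = 18 (where E[X] = 612/625 ≈ 0.9792). Hence R_5(4) > 18, i.e. R_5(4) ≥ 19.

Largest n = 18; hence R_5(4) > 18.


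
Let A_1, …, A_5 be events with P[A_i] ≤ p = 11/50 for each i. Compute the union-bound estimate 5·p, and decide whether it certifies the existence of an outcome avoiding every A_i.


Union bound: P[∪_{i=1}^{5} A_i] ≤ Σ_i P[A_i] ≤ 5·p = 5·(11/50) = 11/10.
Numerically: 11/10 ≈ 1.100000.
Is 11/10 < 1? NO.
Since the bound 11/10 is ≥ 1, the union bound is uninformative here; it does NOT by itself certify existence.

5·p = 11/10 ≈ 1.100000; existence NOT certified by the union bound.


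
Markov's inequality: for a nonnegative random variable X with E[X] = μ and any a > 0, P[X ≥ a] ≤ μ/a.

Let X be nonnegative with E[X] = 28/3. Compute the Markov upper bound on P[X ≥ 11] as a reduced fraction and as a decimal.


μ = E[X] = 28/3, a = 11.
Markov: P[X ≥ 11] ≤ μ/a = (28/3)/11 = 28/33.
Numerically: ≈ 0.848485.
(Since a = 11 > μ = 9.333333, the bound 28/33 is < 1 and informative.)

P[X ≥ 11] ≤ 28/33 ≈ 0.848485.


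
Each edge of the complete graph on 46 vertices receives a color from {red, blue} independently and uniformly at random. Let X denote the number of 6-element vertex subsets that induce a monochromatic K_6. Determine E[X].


Let X = Σ_S X_S over the C(46, 6) = 9366819 subsets S of size 6, where X_S = 1 if the K_6 on S is monochromatic.
For a fixed S, the K_6 on S has C(6, 2) = 15 edges. P[all 15 edges red] = (1/2)^15, and likewise for blue, so P[monochromatic] = 2·(1/2)^15 = 2^{1 − 15} = 1/16384.
Summing: E[X] = C(46, 6) · 2^{1 − 15} = 9366819 · 1/16384 = 9366819/16384.
Numerically: E[X] ≈ 571.7053.

E[X] = C(46,6)·2^(1−C(6,2)) = 9366819/16384 ≈ 571.7053.


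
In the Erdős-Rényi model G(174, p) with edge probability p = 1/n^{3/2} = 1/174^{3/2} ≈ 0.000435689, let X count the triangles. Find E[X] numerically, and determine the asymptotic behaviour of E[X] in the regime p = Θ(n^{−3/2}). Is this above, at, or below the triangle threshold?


Number of potential triangles: C(174, 3) = 862924.
Each occurs with probability p³ ≈ (0.000435689)³ ≈ 8.27043557e-11.
By linearity: E[X] = C(174, 3)·p³ ≈ 862924 · 8.27043557e-11 ≈ 0.000071.
Since α = 3/2 > 1, p = c/n^{3/2} = o(1/n) is below the triangle threshold p ~ 1/n. Asymptotically E[X] ~ (c³/6)·n^{3(1−α)} = (1³/6)·n^{-1.5} → 0, so by Markov's inequality G has no triangles w.h.p.

E[X] ≈ 0.000071; in regime p = Θ(1/n^{3/2}) E[X] tends to 0 (below the triangle threshold p ~ 1/n).


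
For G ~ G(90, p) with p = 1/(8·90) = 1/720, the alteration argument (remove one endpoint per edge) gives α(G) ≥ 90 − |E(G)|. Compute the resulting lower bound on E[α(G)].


E[|E(G)|] = C(90, 2)·p = 4005 · (1/720) = 89/16.
E[α(G)] ≥ n − E[|E(G)|] = 90 − 89/16 = 1351/16.
Numerically: ≈ 84.43750.
(This is only a lower bound; the true E[α(G)] may be larger.)

E[α(G)] ≥ 1351/16 ≈ 84.43750.


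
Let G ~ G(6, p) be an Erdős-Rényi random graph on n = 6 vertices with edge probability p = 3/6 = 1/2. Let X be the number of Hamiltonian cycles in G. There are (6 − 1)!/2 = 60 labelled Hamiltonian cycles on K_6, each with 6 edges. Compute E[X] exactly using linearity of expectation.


K_6 has (6 − 1)!/2 = 60 labelled Hamiltonian cycles.
For each such Hamiltonian cycle H, let X_H = 1 if all 6 edges of H are present in G. Then P[X_H = 1] = p^{6} = (1/2)^{6} = 1/64.
Summing the indicators: E[X] = Σ_H E[X_H] = 60 · p^{6} = 60 · 1/64 = 15/16.
Numerically: E[X] ≈ 0.9375.

E[X] = 60 · (1/2)^{6} = 15/16 ≈ 0.9375.


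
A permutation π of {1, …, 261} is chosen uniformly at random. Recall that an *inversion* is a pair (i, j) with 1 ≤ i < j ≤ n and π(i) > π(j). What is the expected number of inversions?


Write X = Σ X_I over the C(261, 2) = 33930 pairs i < j, with X_I the indicator of one inversion.
There are 33930 indicators.
For each fixed pair i < j, the values π(i) and π(j) are two distinct elements of {1, …, 261} in uniformly random order; by symmetry P[π(i) > π(j)] = 1/2.
By linearity: E[X] = 33930 · (1/2) = C(261, 2) · (1/2) = 33930/2 = 16965 ≈ 16965.00000.

E[X] = 16965 = 16965.00000.


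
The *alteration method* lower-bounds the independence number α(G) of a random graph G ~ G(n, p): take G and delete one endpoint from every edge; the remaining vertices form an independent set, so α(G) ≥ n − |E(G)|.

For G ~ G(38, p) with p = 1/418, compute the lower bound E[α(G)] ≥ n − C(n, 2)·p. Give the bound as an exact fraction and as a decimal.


E[|E(G)|] = C(38, 2)·p = 703 · (1/418) = 37/22.
E[α(G)] ≥ n − E[|E(G)|] = 38 − 37/22 = 799/22.
Numerically: ≈ 36.318182.
(This is only a lower bound; the true E[α(G)] may be larger.)

E[α(G)] ≥ 799/22 ≈ 36.318182.


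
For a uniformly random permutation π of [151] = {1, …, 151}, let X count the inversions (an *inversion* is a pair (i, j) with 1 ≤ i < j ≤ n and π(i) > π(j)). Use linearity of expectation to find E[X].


Write X = Σ X_I over the C(151, 2) = 11325 pairs i < j, with X_I the indicator of one inversion.
There are 11325 indicators.
For each fixed pair i < j, the values π(i) and π(j) are two distinct elements of {1, …, 151} in uniformly random order; by symmetry P[π(i) > π(j)] = 1/2.
By linearity: E[X] = 11325 · (1/2) = C(151, 2) · (1/2) = 11325/2 = 11325/2 ≈ 5662.500000.

E[X] = 11325/2 = 5662.500000.


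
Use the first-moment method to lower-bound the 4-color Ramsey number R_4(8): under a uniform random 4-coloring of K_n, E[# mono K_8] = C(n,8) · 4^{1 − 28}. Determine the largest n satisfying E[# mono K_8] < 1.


We need C(n, 8) · 4^{1 − 28} < 1, i.e. C(n, 8) < 4^{28 − 1} = 18014398509481984.
Check values of n near the boundary:
  n = 403: C(403, 8) = 16090020602228430; 16090020602228430 < 18014398509481984? YES
  n = 404: C(404, 8) = 16415071523485570; 16415071523485570 < 18014398509481984? YES
  n = 405: C(405, 8) = 16745853821188050; 16745853821188050 < 18014398509481984? YES
  n = 406: C(406, 8) = 17082453897995850; 17082453897995850 < 18014398509481984? YES
  n = 407: C(407, 8) = 17424959239309050; 17424959239309050 < 18014398509481984? YES
  n = 408: C(408, 8) = 17773458424095231; 17773458424095231 < 18014398509481984? YES
  n = 409: C(409, 8) = 18128041135797879; 18128041135797879 < 18014398509481984? NO
The largest n with C(n, 8) < 18014398509481984 is n = 408 (where E[X] = 17773458424095231/18014398509481984 ≈ 0.9866251). Hence R_4(8) > 408, i.e. R_4(8) ≥ 409.

Largest n = 408; hence R_4(8) > 408.


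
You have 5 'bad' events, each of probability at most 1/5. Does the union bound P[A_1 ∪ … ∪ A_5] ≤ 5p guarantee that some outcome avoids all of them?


Union bound: P[∪_{i=1}^{5} A_i] ≤ Σ_i P[A_i] ≤ 5·p = 5·(1/5) = 1.
Numerically: 1 ≈ 1.00000.
Is 1 < 1? NO.
Since the bound 1 is ≥ 1, the union bound is uninformative here; it does NOT by itself certify existence.

5·p = 1 ≈ 1.00000; existence NOT certified by the union bound.


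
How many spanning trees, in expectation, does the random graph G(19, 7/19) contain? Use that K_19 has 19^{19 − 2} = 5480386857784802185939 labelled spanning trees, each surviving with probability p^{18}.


K_19 has 19^{19 − 2} = 5480386857784802185939 labelled spanning trees.
For each such spanning tree H, let X_H = 1 if all 18 edges of H are present in G. Then P[X_H = 1] = p^{18} = (7/19)^{18} = 1628413597910449/104127350297911241532841.
Summing the indicators: E[X] = Σ_H E[X_H] = 5480386857784802185939 · p^{18} = 5480386857784802185939 · 1628413597910449/104127350297911241532841 = 1628413597910449/19.
Numerically: E[X] ≈ 8.5706e+13.

E[X] = 5480386857784802185939 · (7/19)^{18} = 1628413597910449/19 ≈ 8.5706e+13.


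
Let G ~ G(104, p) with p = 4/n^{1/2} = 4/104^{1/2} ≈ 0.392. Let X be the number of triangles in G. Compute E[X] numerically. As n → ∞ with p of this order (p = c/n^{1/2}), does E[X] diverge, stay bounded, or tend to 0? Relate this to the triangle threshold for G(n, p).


Number of potential triangles: C(104, 3) = 182104.
Each occurs with probability p³ ≈ (0.392)³ ≈ 6.03434e-02.
By linearity: E[X] = C(104, 3)·p³ ≈ 182104 · 6.03434e-02 ≈ 10988.779.
Since α = 1/2 < 1, p = c/n^{1/2} ≫ 1/n is above the triangle threshold p ~ 1/n. Asymptotically E[X] ~ (c³/6)·n^{3(1−α)} = (4³/6)·n^{1.5} → ∞; triangles are abundant w.h.p.

E[X] ≈ 10988.779; in regime p = Θ(1/n^{1/2}) E[X] diverges (above the triangle threshold p ~ 1/n).


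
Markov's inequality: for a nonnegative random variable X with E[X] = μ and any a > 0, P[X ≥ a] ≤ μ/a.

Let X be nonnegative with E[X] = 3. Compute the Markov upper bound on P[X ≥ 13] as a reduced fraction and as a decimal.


μ = E[X] = 3, a = 13.
Markov: P[X ≥ 13] ≤ μ/a = (3)/13 = 3/13.
Numerically: ≈ 0.23077.
(Since a = 13 > μ = 3.00000, the bound 3/13 is < 1 and informative.)

P[X ≥ 13] ≤ 3/13 ≈ 0.23077.


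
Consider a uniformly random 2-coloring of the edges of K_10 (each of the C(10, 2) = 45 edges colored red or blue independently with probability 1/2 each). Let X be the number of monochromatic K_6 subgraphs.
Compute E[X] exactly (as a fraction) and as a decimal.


Let X = Σ_S X_S over the C(10, 6) = 210 subsets S of size 6, where X_S = 1 if the K_6 on S is monochromatic.
For a fixed S, the K_6 on S has C(6, 2) = 15 edges. P[all 15 edges red] = (1/2)^15, and likewise for blue, so P[monochromatic] = 2·(1/2)^15 = 2^{1 − 15} = 1/16384.
By linearity: E[X] = C(10, 6) · 2^{1 − 15} = 210 · 1/16384 = 105/8192.
Numerically: E[X] ≈ 0.0128.

E[X] = C(10,6)·2^(1−C(6,2)) = 105/8192 ≈ 0.0128.


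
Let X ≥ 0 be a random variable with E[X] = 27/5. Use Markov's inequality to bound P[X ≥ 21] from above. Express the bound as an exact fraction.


μ = E[X] = 27/5, a = 21.
Markov: P[X ≥ 21] ≤ μ/a = (27/5)/21 = 9/35.
Numerically: ≈ 0.257.
(Since a = 21 > μ = 5.400, the bound 9/35 is < 1 and informative.)

P[X ≥ 21] ≤ 9/35 ≈ 0.257.


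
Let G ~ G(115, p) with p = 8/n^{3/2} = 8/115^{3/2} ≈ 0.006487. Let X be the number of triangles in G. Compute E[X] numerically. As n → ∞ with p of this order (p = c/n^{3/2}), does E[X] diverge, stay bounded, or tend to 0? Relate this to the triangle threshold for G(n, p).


Number of potential triangles: C(115, 3) = 246905.
Each occurs with probability p³ ≈ (0.006487)³ ≈ 2.7297928e-07.
By linearity: E[X] = C(115, 3)·p³ ≈ 246905 · 2.7297928e-07 ≈ 0.06740.
Since α = 3/2 > 1, p = c/n^{3/2} = o(1/n) is below the triangle threshold p ~ 1/n. Asymptotically E[X] ~ (c³/6)·n^{3(1−α)} = (8³/6)·n^{-1.5} → 0, so by Markov's inequality G has no triangles w.h.p.

E[X] ≈ 0.06740; in regime p = Θ(1/n^{3/2}) E[X] tends to 0 (below the triangle threshold p ~ 1/n).


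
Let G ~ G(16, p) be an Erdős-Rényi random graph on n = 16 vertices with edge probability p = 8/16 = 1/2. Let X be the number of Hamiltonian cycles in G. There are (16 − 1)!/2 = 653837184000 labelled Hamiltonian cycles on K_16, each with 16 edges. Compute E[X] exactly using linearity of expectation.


K_16 has (16 − 1)!/2 = 653837184000 labelled Hamiltonian cycles.
For each such Hamiltonian cycle H, let X_H = 1 if all 16 edges of H are present in G. Then P[X_H = 1] = p^{16} = (1/2)^{16} = 1/65536.
By linearity: E[X] = Σ_H E[X_H] = 653837184000 · p^{16} = 653837184000 · 1/65536 = 638512875/64.
Numerically: E[X] ≈ 9.98e+06.

E[X] = 653837184000 · (1/2)^{16} = 638512875/64 ≈ 9.98e+06.


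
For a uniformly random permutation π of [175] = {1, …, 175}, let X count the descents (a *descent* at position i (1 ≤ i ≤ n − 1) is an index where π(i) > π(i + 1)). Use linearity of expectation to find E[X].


Write X = Σ X_I over i = 1, …, 174, with X_I the indicator of one descent.
There are 174 indicators.
For each fixed i, the pair (π(i), π(i+1)) is a uniformly random ordered pair of distinct values from {1, …, 175}; by symmetry P[π(i) > π(i+1)] = 1/2.
By linearity: E[X] = 174 · (1/2) = (175 − 1) · (1/2) = 87 ≈ 87.000000.

E[X] = 87 = 87.000000.


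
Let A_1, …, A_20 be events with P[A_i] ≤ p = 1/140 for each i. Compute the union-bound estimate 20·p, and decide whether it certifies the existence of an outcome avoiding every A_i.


Union bound: P[∪_{i=1}^{20} A_i] ≤ Σ_i P[A_i] ≤ 20·p = 20·(1/140) = 1/7.
Numerically: 1/7 ≈ 0.1428571.
Is 1/7 < 1? YES.
Since P[∪ A_i] ≤ 1/7 < 1, the complement has P[∩ A_i^c] ≥ 1 − 1/7 = 6/7 > 0, so some outcome avoids every A_i.

20·p = 1/7 ≈ 0.1428571; existence CERTIFIED by the union bound.


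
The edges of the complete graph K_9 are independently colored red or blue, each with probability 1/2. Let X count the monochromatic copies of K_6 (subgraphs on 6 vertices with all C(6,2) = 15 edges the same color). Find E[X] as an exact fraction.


Let X = Σ_S X_S over the C(9, 6) = 84 subsets S of size 6, where X_S = 1 if the K_6 on S is monochromatic.
For a fixed S, the K_6 on S has C(6, 2) = 15 edges. P[all 15 edges red] = (1/2)^15, and likewise for blue, so P[monochromatic] = 2·(1/2)^15 = 2^{1 − 15} = 1/16384.
By linearity: E[X] = C(9, 6) · 2^{1 − 15} = 84 · 1/16384 = 21/4096.
Numerically: E[X] ≈ 0.005127.

E[X] = C(9,6)·2^(1−C(6,2)) = 21/4096 ≈ 0.005127.


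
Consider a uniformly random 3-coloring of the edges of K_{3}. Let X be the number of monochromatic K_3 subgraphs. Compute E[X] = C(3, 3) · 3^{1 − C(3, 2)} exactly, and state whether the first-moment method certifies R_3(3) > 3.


E[X] = C(3, 3) · 3^{1 − 3} = 1 · 3^{−2} = 1/9.
As a reduced fraction: E[X] = 1/9 ≈ 0.111111.
Is E[X] < 1? YES.
Since E[X] < 1, there exists a 3-coloring of K_{3} with no monochromatic K_3; hence R_3(3) > 3.

E[X] = 1/9 ≈ 0.111111; E[X] < 1, so R_3(3) > 3.


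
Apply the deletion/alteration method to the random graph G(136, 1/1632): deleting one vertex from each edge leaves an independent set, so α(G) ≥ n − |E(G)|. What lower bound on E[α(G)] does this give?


E[|E(G)|] = C(136, 2)·p = 9180 · (1/1632) = 45/8.
E[α(G)] ≥ n − E[|E(G)|] = 136 − 45/8 = 1043/8.
Numerically: ≈ 130.37500.
(This is only a lower bound; the true E[α(G)] may be larger.)

E[α(G)] ≥ 1043/8 ≈ 130.37500.


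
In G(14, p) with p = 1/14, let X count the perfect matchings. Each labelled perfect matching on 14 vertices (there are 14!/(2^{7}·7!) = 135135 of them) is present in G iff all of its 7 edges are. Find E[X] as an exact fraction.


K_14 has 14!/(2^{7}·7!) = 135135 labelled perfect matchings.
For each such perfect matching H, let X_H = 1 if all 7 edges of H are present in G. Then P[X_H = 1] = p^{7} = (1/14)^{7} = 1/105413504.
Summing the indicators: E[X] = Σ_H E[X_H] = 135135 · p^{7} = 135135 · 1/105413504 = 19305/15059072.
Numerically: E[X] ≈ 0.001282.

E[X] = 135135 · (1/14)^{7} = 19305/15059072 ≈ 0.001282.


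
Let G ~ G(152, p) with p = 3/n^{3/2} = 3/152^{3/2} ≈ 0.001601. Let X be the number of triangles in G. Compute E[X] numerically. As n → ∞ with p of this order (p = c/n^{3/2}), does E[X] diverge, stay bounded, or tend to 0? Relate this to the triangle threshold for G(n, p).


Number of potential triangles: C(152, 3) = 573800.
Each occurs with probability p³ ≈ (0.001601)³ ≈ 4.102680e-09.
By linearity: E[X] = C(152, 3)·p³ ≈ 573800 · 4.102680e-09 ≈ 0.0024.
Since α = 3/2 > 1, p = c/n^{3/2} = o(1/n) is below the triangle threshold p ~ 1/n. Asymptotically E[X] ~ (c³/6)·n^{3(1−α)} = (3³/6)·n^{-1.5} → 0, so by Markov's inequality G has no triangles w.h.p.

E[X] ≈ 0.0024; in regime p = Θ(1/n^{3/2}) E[X] tends to 0 (below the triangle threshold p ~ 1/n).


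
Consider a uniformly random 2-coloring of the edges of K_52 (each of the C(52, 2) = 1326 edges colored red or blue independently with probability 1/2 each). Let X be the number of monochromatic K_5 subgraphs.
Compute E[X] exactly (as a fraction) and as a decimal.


Let X = Σ_S X_S over the C(52, 5) = 2598960 subsets S of size 5, where X_S = 1 if the K_5 on S is monochromatic.
For a fixed S, the K_5 on S has C(5, 2) = 10 edges. P[all 10 edges red] = (1/2)^10, and likewise for blue, so P[monochromatic] = 2·(1/2)^10 = 2^{1 − 10} = 1/512.
By linearity of expectation: E[X] = C(52, 5) · 2^{1 − 10} = 2598960 · 1/512 = 162435/32.
Numerically: E[X] ≈ 5076.093750.

E[X] = C(52,5)·2^(1−C(5,2)) = 162435/32 ≈ 5076.093750.


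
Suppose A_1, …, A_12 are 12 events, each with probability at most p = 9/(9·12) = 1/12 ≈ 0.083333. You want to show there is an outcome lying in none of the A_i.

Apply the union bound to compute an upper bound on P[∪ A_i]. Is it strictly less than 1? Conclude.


Union bound: P[∪_{i=1}^{12} A_i] ≤ Σ_i P[A_i] ≤ 12·p = 12·(1/12) = 1.
Numerically: 1 ≈ 1.000000.
Is 1 < 1? NO.
Since the bound 1 is ≥ 1, the union bound is uninformative here; it does NOT by itself certify existence.

12·p = 1 ≈ 1.000000; existence NOT certified by the union bound.


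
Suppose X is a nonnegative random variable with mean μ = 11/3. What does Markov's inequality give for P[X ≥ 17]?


μ = E[X] = 11/3, a = 17.
Markov: P[X ≥ 17] ≤ μ/a = (11/3)/17 = 11/51.
Numerically: ≈ 0.2157.
(Since a = 17 > μ = 3.6667, the bound 11/51 is < 1 and informative.)

P[X ≥ 17] ≤ 11/51 ≈ 0.2157.


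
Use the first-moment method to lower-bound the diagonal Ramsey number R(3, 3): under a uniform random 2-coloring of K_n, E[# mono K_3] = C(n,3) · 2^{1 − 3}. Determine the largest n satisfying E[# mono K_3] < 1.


We need C(n, 3) · 2^{1 − 3} < 1, i.e. C(n, 3) < 2^{3 − 1} = 4.
Check values of n near the boundary:
  n = 3: C(3, 3) = 1; 1 < 4? YES
  n = 4: C(4, 3) = 4; 4 < 4? NO
The largest n with C(n, 3) < 4 is n = 3 (where E[X] = 1/4 ≈ 0.250000). Hence R(3, 3) > 3, i.e. R(3, 3) ≥ 4.

Largest n = 3; hence R(3, 3) > 3.


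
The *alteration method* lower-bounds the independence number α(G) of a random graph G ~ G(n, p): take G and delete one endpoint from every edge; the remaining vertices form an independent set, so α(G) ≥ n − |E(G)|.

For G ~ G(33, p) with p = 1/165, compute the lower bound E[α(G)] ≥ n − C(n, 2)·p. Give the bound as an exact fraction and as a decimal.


E[|E(G)|] = C(33, 2)·p = 528 · (1/165) = 16/5.
E[α(G)] ≥ n − E[|E(G)|] = 33 − 16/5 = 149/5.
Numerically: ≈ 29.800.
(This is only a lower bound; the true E[α(G)] may be larger.)

E[α(G)] ≥ 149/5 ≈ 29.800.


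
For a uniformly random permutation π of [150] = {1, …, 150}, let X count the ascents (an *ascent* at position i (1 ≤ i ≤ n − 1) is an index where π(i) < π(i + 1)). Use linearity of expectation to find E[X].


Write X = Σ X_I over i = 1, …, 149, with X_I the indicator of one ascent.
There are 149 indicators.
For each fixed i, the pair (π(i), π(i+1)) is a uniformly random ordered pair of distinct values from {1, …, 150}; by symmetry P[π(i) < π(i+1)] = 1/2.
By linearity: E[X] = 149 · (1/2) = (150 − 1) · (1/2) = 149/2 ≈ 74.5000.

E[X] = 149/2 = 74.5000.


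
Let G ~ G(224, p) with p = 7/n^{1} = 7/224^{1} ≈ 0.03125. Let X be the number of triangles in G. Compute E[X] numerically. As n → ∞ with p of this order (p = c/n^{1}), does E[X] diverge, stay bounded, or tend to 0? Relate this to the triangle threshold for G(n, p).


Number of potential triangles: C(224, 3) = 1848224.
Each occurs with probability p³ ≈ (0.03125)³ ≈ 3.051758e-05.
By linearity: E[X] = C(224, 3)·p³ ≈ 1848224 · 3.051758e-05 ≈ 56.4033.
Here α = 1, so p = 7/n is exactly at the triangle threshold p ~ 1/n. Asymptotically E[X] → c³/6 = 7³/6 = 343/6 ≈ 57.1667, a bounded constant. In this regime the triangle count is asymptotically Poisson(c³/6).

E[X] ≈ 56.4033; in regime p = Θ(1/n^{1}) E[X] stays bounded (at the triangle threshold p ~ 1/n).


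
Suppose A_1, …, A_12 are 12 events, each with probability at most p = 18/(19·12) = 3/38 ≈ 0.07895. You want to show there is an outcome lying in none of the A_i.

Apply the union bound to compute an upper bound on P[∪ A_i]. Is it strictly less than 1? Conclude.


Union bound: P[∪_{i=1}^{12} A_i] ≤ Σ_i P[A_i] ≤ 12·p = 12·(3/38) = 18/19.
Numerically: 18/19 ≈ 0.94737.
Is 18/19 < 1? YES.
Since P[∪ A_i] ≤ 18/19 < 1, the complement has P[∩ A_i^c] ≥ 1 − 18/19 = 1/19 > 0, so some outcome avoids every A_i.

12·p = 18/19 ≈ 0.94737; existence CERTIFIED by the union bound.


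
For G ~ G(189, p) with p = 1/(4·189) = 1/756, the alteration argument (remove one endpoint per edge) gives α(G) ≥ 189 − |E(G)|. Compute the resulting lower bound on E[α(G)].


E[|E(G)|] = C(189, 2)·p = 17766 · (1/756) = 47/2.
E[α(G)] ≥ n − E[|E(G)|] = 189 − 47/2 = 331/2.
Numerically: ≈ 165.500.
(This is only a lower bound; the true E[α(G)] may be larger.)

E[α(G)] ≥ 331/2 ≈ 165.500.


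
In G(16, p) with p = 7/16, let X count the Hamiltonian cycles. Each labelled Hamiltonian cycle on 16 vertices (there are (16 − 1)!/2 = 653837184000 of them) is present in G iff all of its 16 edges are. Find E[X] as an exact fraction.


K_16 has (16 − 1)!/2 = 653837184000 labelled Hamiltonian cycles.
For each such Hamiltonian cycle H, let X_H = 1 if all 16 edges of H are present in G. Then P[X_H = 1] = p^{16} = (7/16)^{16} = 33232930569601/18446744073709551616.
By linearity: E[X] = Σ_H E[X_H] = 653837184000 · p^{16} = 653837184000 · 33232930569601/18446744073709551616 = 21219654042671322112875/18014398509481984.
Numerically: E[X] ≈ 1.1779e+06.

E[X] = 653837184000 · (7/16)^{16} = 21219654042671322112875/18014398509481984 ≈ 1.1779e+06.


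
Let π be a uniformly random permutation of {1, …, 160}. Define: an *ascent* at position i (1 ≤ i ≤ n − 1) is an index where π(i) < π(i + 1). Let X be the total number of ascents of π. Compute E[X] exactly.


Write X = Σ X_I over i = 1, …, 159, with X_I the indicator of one ascent.
There are 159 indicators.
For each fixed i, the pair (π(i), π(i+1)) is a uniformly random ordered pair of distinct values from {1, …, 160}; by symmetry P[π(i) < π(i+1)] = 1/2.
By linearity: E[X] = 159 · (1/2) = (160 − 1) · (1/2) = 159/2 ≈ 79.5000.

E[X] = 159/2 = 79.5000.


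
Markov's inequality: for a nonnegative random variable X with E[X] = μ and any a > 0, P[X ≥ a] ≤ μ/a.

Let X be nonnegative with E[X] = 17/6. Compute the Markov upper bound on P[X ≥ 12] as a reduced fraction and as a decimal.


μ = E[X] = 17/6, a = 12.
Markov: P[X ≥ 12] ≤ μ/a = (17/6)/12 = 17/72.
Numerically: ≈ 0.23611.
(Since a = 12 > μ = 2.83333, the bound 17/72 is < 1 and informative.)

P[X ≥ 12] ≤ 17/72 ≈ 0.23611.


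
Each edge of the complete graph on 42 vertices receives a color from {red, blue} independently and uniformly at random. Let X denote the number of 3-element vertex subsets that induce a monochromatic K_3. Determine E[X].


Let X = Σ_S X_S over the C(42, 3) = 11480 subsets S of size 3, where X_S = 1 if the K_3 on S is monochromatic.
For a fixed S, the K_3 on S has C(3, 2) = 3 edges. P[all 3 edges red] = (1/2)^3, and likewise for blue, so P[monochromatic] = 2·(1/2)^3 = 2^{1 − 3} = 1/4.
By linearity of expectation: E[X] = C(42, 3) · 2^{1 − 3} = 11480 · 1/4 = 2870.
Numerically: E[X] ≈ 2870.000000.

E[X] = C(42,3)·2^(1−C(3,2)) = 2870 ≈ 2870.000000.


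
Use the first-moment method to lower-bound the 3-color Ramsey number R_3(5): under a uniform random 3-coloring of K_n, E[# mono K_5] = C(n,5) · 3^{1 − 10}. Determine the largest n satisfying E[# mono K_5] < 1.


We need C(n, 5) · 3^{1 − 10} < 1, i.e. C(n, 5) < 3^{10 − 1} = 19683.
Check values of n near the boundary:
  n = 18: C(18, 5) = 8568; 8568 < 19683? YES
  n = 19: C(19, 5) = 11628; 11628 < 19683? YES
  n = 20: C(20, 5) = 15504; 15504 < 19683? YES
  n = 21: C(21, 5) = 20349; 20349 < 19683? NO
The largest n with C(n, 5) < 19683 is n = 20 (where E[X] = 5168/6561 ≈ 0.7876848). Hence R_3(5) > 20, i.e. R_3(5) ≥ 21.

Largest n = 20; hence R_3(5) > 20.


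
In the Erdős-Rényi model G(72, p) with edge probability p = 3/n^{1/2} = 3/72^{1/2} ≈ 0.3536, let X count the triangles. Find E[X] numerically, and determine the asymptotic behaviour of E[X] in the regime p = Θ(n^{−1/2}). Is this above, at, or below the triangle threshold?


Number of potential triangles: C(72, 3) = 59640.
Each occurs with probability p³ ≈ (0.3536)³ ≈ 4.419417e-02.
By linearity: E[X] = C(72, 3)·p³ ≈ 59640 · 4.419417e-02 ≈ 2635.7405.
Since α = 1/2 < 1, p = c/n^{1/2} ≫ 1/n is above the triangle threshold p ~ 1/n. Asymptotically E[X] ~ (c³/6)·n^{3(1−α)} = (3³/6)·n^{1.5} → ∞; triangles are abundant w.h.p.

E[X] ≈ 2635.7405; in regime p = Θ(1/n^{1/2}) E[X] diverges (above the triangle threshold p ~ 1/n).


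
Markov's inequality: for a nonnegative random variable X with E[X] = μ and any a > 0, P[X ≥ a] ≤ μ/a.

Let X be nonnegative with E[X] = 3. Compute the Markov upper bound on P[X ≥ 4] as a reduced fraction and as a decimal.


μ = E[X] = 3, a = 4.
Markov: P[X ≥ 4] ≤ μ/a = (3)/4 = 3/4.
Numerically: ≈ 0.75000.
(Since a = 4 > μ = 3.00000, the bound 3/4 is < 1 and informative.)

P[X ≥ 4] ≤ 3/4 ≈ 0.75000.


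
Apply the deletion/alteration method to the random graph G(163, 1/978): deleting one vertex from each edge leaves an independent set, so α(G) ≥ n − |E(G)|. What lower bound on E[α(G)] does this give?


E[|E(G)|] = C(163, 2)·p = 13203 · (1/978) = 27/2.
E[α(G)] ≥ n − E[|E(G)|] = 163 − 27/2 = 299/2.
Numerically: ≈ 149.500000.
(This is only a lower bound; the true E[α(G)] may be larger.)

E[α(G)] ≥ 299/2 ≈ 149.500000.


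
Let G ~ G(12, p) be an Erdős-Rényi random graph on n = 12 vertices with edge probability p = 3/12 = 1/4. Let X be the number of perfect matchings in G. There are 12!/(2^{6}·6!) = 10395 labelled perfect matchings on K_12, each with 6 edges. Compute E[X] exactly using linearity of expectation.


K_12 has 12!/(2^{6}·6!) = 10395 labelled perfect matchings.
For each such perfect matching H, let X_H = 1 if all 6 edges of H are present in G. Then P[X_H = 1] = p^{6} = (1/4)^{6} = 1/4096.
By linearity: E[X] = Σ_H E[X_H] = 10395 · p^{6} = 10395 · 1/4096 = 10395/4096.
Numerically: E[X] ≈ 2.5378.

E[X] = 10395 · (1/4)^{6} = 10395/4096 ≈ 2.5378.


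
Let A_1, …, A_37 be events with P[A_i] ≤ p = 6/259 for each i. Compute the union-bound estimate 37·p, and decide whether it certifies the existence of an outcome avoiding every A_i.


Union bound: P[∪_{i=1}^{37} A_i] ≤ Σ_i P[A_i] ≤ 37·p = 37·(6/259) = 6/7.
Numerically: 6/7 ≈ 0.8571.
Is 6/7 < 1? YES.
Since P[∪ A_i] ≤ 6/7 < 1, the complement has P[∩ A_i^c] ≥ 1 − 6/7 = 1/7 > 0, so some outcome avoids every A_i.

37·p = 6/7 ≈ 0.8571; existence CERTIFIED by the union bound.


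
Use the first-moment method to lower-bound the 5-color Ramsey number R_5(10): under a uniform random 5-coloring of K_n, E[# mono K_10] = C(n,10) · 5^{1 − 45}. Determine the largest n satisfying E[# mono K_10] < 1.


We need C(n, 10) · 5^{1 − 45} < 1, i.e. C(n, 10) < 5^{45 − 1} = 5684341886080801486968994140625.
Check values of n near the boundary:
  n = 5390: C(5390, 10) = 5655833965919099070255434039753; 5655833965919099070255434039753 < 5684341886080801486968994140625? YES
  n = 5391: C(5391, 10) = 5666344714787188828795213697883; 5666344714787188828795213697883 < 5684341886080801486968994140625? YES
  n = 5392: C(5392, 10) = 5676873040158402483252283957448; 5676873040158402483252283957448 < 5684341886080801486968994140625? YES
  n = 5393: C(5393, 10) = 5687418968154238267170642278008; 5687418968154238267170642278008 < 5684341886080801486968994140625? NO
The largest n with C(n, 10) < 5684341886080801486968994140625 is n = 5392 (where E[X] = 5676873040158402483252283957448/5684341886080801486968994140625 ≈ 0.99869). Hence R_5(10) > 5392, i.e. R_5(10) ≥ 5393.

Largest n = 5392; hence R_5(10) > 5392.


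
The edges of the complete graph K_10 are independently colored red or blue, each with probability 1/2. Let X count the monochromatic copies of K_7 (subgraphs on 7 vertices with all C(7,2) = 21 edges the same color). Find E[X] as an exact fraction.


Let X = Σ_S X_S over the C(10, 7) = 120 subsets S of size 7, where X_S = 1 if the K_7 on S is monochromatic.
For a fixed S, the K_7 on S has C(7, 2) = 21 edges. P[all 21 edges red] = (1/2)^21, and likewise for blue, so P[monochromatic] = 2·(1/2)^21 = 2^{1 − 21} = 1/1048576.
Summing: E[X] = C(10, 7) · 2^{1 − 21} = 120 · 1/1048576 = 15/131072.
Numerically: E[X] ≈ 0.000114.

E[X] = C(10,7)·2^(1−C(7,2)) = 15/131072 ≈ 0.000114.


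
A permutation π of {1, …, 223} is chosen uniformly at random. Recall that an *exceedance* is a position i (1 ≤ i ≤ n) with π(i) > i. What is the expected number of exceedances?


Write X = Σ_{i=1}^{223} X_i, where X_i = 1_{π(i) > i}.
For each fixed i, π(i) is uniform over {1, …, 223} (marginal of a uniform permutation), so P[π(i) > i] = (n − i)/n. Summing: Σ_{i=1}^{223} (n − i)/n = (0 + 1 + … + 222)/223 = 223(223 − 1)/(2·223) = (223 − 1)/2.
Hence E[X] = Σ_{i=1}^{223} (223 − i)/223 = 111 ≈ 111.00000.

E[X] = 111 = 111.00000.


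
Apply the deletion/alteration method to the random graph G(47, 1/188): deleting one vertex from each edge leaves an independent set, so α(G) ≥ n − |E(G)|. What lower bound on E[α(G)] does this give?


E[|E(G)|] = C(47, 2)·p = 1081 · (1/188) = 23/4.
E[α(G)] ≥ n − E[|E(G)|] = 47 − 23/4 = 165/4.
Numerically: ≈ 41.250.
(This is only a lower bound; the true E[α(G)] may be larger.)

E[α(G)] ≥ 165/4 ≈ 41.250.


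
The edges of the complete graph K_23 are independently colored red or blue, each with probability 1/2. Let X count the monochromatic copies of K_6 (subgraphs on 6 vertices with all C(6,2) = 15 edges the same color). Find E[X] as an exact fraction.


Let X = Σ_S X_S over the C(23, 6) = 100947 subsets S of size 6, where X_S = 1 if the K_6 on S is monochromatic.
For a fixed S, the K_6 on S has C(6, 2) = 15 edges. P[all 15 edges red] = (1/2)^15, and likewise for blue, so P[monochromatic] = 2·(1/2)^15 = 2^{1 − 15} = 1/16384.
By linearity of expectation: E[X] = C(23, 6) · 2^{1 − 15} = 100947 · 1/16384 = 100947/16384.
Numerically: E[X] ≈ 6.1613.

E[X] = C(23,6)·2^(1−C(6,2)) = 100947/16384 ≈ 6.1613.


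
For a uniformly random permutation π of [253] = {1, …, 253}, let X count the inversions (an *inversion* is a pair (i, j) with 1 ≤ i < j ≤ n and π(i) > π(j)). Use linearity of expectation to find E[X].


Write X = Σ X_I over the C(253, 2) = 31878 pairs i < j, with X_I the indicator of one inversion.
There are 31878 indicators.
For each fixed pair i < j, the values π(i) and π(j) are two distinct elements of {1, …, 253} in uniformly random order; by symmetry P[π(i) > π(j)] = 1/2.
By linearity: E[X] = 31878 · (1/2) = C(253, 2) · (1/2) = 31878/2 = 15939 ≈ 15939.000000.

E[X] = 15939 = 15939.000000.


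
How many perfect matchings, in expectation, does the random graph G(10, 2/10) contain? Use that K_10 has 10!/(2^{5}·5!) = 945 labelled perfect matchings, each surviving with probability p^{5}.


K_10 has 10!/(2^{5}·5!) = 945 labelled perfect matchings.
For each such perfect matching H, let X_H = 1 if all 5 edges of H are present in G. Then P[X_H = 1] = p^{5} = (1/5)^{5} = 1/3125.
By linearity: E[X] = Σ_H E[X_H] = 945 · p^{5} = 945 · 1/3125 = 189/625.
Numerically: E[X] ≈ 0.302.

E[X] = 945 · (1/5)^{5} = 189/625 ≈ 0.302.


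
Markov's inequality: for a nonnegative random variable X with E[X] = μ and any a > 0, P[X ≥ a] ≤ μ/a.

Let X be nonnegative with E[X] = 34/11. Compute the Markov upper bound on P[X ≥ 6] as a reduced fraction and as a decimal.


μ = E[X] = 34/11, a = 6.
Markov: P[X ≥ 6] ≤ μ/a = (34/11)/6 = 17/33.
Numerically: ≈ 0.51515.
(Since a = 6 > μ = 3.09091, the bound 17/33 is < 1 and informative.)

P[X ≥ 6] ≤ 17/33 ≈ 0.51515.


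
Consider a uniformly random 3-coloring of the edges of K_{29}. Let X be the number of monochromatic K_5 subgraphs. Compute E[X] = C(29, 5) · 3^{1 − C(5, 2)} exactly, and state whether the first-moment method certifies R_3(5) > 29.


E[X] = C(29, 5) · 3^{1 − 10} = 118755 · 3^{−9} = 118755/19683.
As a reduced fraction: E[X] = 13195/2187 ≈ 6.03338.
Is E[X] < 1? NO.
Since E[X] ≥ 1, the first-moment bound is inconclusive at n = 29; it does NOT by itself certify R_3(5) > 29.

E[X] = 13195/2187 ≈ 6.03338; E[X] ≥ 1; first-moment method inconclusive here.


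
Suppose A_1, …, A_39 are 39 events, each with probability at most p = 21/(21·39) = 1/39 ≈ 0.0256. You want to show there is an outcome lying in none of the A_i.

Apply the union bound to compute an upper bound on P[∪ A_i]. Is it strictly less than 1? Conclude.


Union bound: P[∪_{i=1}^{39} A_i] ≤ Σ_i P[A_i] ≤ 39·p = 39·(1/39) = 1.
Numerically: 1 ≈ 1.0000.
Is 1 < 1? NO.
Since the bound 1 is ≥ 1, the union bound is uninformative here; it does NOT by itself certify existence.

39·p = 1 ≈ 1.0000; existence NOT certified by the union bound.
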